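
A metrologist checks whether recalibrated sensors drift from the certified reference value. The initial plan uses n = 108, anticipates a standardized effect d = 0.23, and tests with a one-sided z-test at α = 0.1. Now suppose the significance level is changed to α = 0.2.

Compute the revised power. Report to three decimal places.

Power ≈ 0.939

δ = d·√n = 0.23 × √108 = 2.3902 (unchanged). New critical value: z_{0.2} = 0.842.
Revised power = Φ(δ − 0.842) = Φ(1.549) = 0.9393.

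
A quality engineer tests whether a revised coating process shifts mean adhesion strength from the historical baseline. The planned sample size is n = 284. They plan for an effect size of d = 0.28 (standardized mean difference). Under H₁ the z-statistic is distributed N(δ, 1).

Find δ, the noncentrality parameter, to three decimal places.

δ = d·√n = 0.28 × √284 = 4.7186

δ ≈ 4.719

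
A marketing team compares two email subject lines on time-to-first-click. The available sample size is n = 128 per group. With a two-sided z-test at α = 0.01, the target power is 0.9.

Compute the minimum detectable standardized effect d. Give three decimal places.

Need Φ(δ − 2.576) = 0.9, so δ = 2.576 + 1.282 = 3.857.
(The second rejection-region term Φ(−δ − z_{α/2}) is negligible and dropped.)
δ = d·√(n/2) ⇒ d = δ/√(n/2) = 3.857/√(128/2) = 0.4822.

d ≈ 0.482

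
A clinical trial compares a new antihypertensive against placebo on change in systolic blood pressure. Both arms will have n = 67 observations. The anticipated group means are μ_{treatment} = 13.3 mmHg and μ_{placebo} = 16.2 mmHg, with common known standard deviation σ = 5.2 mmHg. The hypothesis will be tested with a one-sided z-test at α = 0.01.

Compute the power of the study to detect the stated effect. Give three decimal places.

Standardized effect: d = |μ_{treatment} − μ_{placebo}| / σ = |13.3 − 16.2| / 5.2 = 0.5577
Noncentrality parameter: δ = d·√(n/2) = 0.5577 × √(67/2) = 3.2279
Critical value for a one-sided test at α = 0.01: z_α = 2.326.
Power = P(Z > 2.326 − δ) = Φ(0.902) = 0.8163.

Power ≈ 0.816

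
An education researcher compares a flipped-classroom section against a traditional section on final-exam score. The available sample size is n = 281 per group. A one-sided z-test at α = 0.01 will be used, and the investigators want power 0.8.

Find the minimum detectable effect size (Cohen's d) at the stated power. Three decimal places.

d ≈ 0.267

Required noncentrality: δ = z_{0.01} + z_{0.20} = 2.326 + 0.842 = 3.168.
δ = d·√(n/2) ⇒ d = δ/√(n/2) = 3.168/√(281/2) = 0.2673.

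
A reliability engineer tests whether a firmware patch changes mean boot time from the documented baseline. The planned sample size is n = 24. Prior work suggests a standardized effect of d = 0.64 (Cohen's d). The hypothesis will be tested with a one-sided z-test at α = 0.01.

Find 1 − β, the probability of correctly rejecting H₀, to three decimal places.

Power ≈ 0.791

Noncentrality parameter: δ = d·√n = 0.64 × √24 = 3.1353
Critical value for a one-sided test at α = 0.01: z_α = 2.326.
Power = P(Z > 2.326 − δ) = Φ(0.809) = 0.7907.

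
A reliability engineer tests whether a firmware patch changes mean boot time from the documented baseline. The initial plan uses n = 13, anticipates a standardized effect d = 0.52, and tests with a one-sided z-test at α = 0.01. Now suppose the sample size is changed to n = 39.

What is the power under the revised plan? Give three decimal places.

With n = 39: δ = d·√n = 0.52 × √39 = 3.2474. Critical value z_{0.01} = 2.326.
Revised power = P(Z > 2.326 − δ) = Φ(0.921) = 0.8215.

Power ≈ 0.821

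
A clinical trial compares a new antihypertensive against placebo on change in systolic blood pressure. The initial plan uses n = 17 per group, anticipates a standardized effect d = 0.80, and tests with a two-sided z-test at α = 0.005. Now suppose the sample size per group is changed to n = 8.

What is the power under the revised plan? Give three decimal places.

Power ≈ 0.114

With n = 8 per group: δ = d·√(n/2) = 0.80 × √(8/2) = 1.6000. Critical value z_{0.0025} = 2.807.
Revised power = Φ(δ − 2.807) + Φ(−δ − 2.807) = Φ(-1.207) + Φ(-4.407) = 0.1137 + 0.0000 = 0.1137.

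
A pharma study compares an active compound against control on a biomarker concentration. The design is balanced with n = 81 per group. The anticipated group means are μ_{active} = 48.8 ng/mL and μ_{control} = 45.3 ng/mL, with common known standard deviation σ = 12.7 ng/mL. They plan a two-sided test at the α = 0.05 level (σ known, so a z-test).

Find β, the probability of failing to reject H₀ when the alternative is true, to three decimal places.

Standardized effect: d = |μ_{active} − μ_{control}| / σ = |48.8 − 45.3| / 12.7 = 0.2756
Noncentrality parameter: δ = d·√(n/2) = 0.2756 × √(81/2) = 1.7538
Two-sided α = 0.05 → critical value z_{0.025} = 1.960.
Power = Φ(δ − 1.960) + Φ(−δ − 1.960) = Φ(-0.206) + Φ(-3.714) = 0.4183 + 0.0001 = 0.4185.
Type II error: β = 1 − power = 1 − 0.4185 = 0.5815.

β ≈ 0.582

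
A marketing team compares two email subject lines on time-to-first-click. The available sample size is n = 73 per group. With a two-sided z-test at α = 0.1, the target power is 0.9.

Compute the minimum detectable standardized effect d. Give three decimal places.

Required noncentrality: δ = z_{0.05} + z_{0.10} = 1.645 + 1.282 = 2.926.
(The second rejection-region term Φ(−δ − z_{α/2}) is negligible and dropped.)
δ = d·√(n/2) ⇒ d = δ/√(n/2) = 2.926/√(73/2) = 0.4844.

d ≈ 0.484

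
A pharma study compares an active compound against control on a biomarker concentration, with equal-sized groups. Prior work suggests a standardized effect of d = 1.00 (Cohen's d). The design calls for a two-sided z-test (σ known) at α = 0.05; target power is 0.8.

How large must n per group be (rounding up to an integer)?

n = 16 per group

Set Φ(δ − 1.960) = 0.8; then δ − 1.960 = Φ⁻¹(0.8) = 0.842, giving δ = 2.802.
(The Φ(−δ − z_{α/2}) term is vanishingly small for δ > 0 and is dropped in the standard sample-size formula.)
δ = d·√(n/2) ⇒ n = 2(δ/d)² = 2 × (2.802 / 1.00)² = 15.70.
Rounding up, n = 16 per group.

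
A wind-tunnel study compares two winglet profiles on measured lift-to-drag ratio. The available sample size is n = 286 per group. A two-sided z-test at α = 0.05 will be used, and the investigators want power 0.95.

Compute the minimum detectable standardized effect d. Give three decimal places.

d ≈ 0.301

Need Φ(δ − 1.960) = 0.95, so δ = 1.960 + 1.645 = 3.605.
(The second rejection-region term Φ(−δ − z_{α/2}) is negligible and dropped.)
δ = d·√(n/2) ⇒ d = δ/√(n/2) = 3.605/√(286/2) = 0.3014.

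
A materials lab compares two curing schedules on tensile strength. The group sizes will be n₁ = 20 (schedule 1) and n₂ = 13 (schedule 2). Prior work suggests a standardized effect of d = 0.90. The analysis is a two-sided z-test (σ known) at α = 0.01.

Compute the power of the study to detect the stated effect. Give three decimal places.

Noncentrality parameter: δ = d / √(1/n₁ + 1/n₂) = 0.90 / √(1/20 + 1/13) = 2.5262
Two-sided α = 0.01 → critical value z_{0.005} = 2.576.
Power = Φ(δ − 2.576) + Φ(−δ − 2.576) = Φ(-0.050) + Φ(-5.102) = 0.4802 + 0.0000 = 0.4802.

Power ≈ 0.480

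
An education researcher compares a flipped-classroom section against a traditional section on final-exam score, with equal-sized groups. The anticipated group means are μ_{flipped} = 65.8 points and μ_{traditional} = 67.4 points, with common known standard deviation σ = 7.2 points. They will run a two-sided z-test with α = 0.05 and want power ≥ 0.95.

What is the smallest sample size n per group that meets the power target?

Standardized effect: d = |μ_{flipped} − μ_{traditional}| / σ = |65.8 − 67.4| / 7.2 = 0.2222
Set Φ(δ − 1.960) = 0.95; then δ − 1.960 = Φ⁻¹(0.95) = 1.645, giving δ = 3.605.
(Ignoring the negligible lower-tail rejection probability gives the usual closed-form inversion.)
δ = d·√(n/2) ⇒ n = 2(δ/d)² = 2 × (3.605 / 0.2222)² = 526.29.
Rounding up, n = 527 per group.

n = 527 per group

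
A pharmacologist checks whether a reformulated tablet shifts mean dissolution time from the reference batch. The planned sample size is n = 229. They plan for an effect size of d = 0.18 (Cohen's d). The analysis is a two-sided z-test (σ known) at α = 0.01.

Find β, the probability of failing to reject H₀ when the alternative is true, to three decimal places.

β ≈ 0.441

Noncentrality parameter: δ = d·√n = 0.18 × √229 = 2.7239
Two-sided α = 0.01 → critical value z_{0.005} = 2.576.
Power = Φ(δ − 2.576) + Φ(−δ − 2.576) = Φ(0.148) + Φ(-5.300) = 0.5589 + 0.0000 = 0.5589.
Type II error: β = 1 − power = 1 − 0.5589 = 0.4411.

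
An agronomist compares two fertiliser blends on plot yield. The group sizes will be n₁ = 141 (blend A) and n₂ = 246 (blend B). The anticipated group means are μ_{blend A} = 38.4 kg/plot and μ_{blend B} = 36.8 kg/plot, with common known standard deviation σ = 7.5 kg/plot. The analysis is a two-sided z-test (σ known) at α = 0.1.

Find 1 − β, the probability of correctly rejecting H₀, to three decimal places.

Standardized effect: d = |μ_{blend A} − μ_{blend B}| / σ = |38.4 − 36.8| / 7.5 = 0.2133
Noncentrality parameter: δ = d / √(1/n₁ + 1/n₂) = 0.2133 / √(1/141 + 1/246) = 2.0197
Two-sided α = 0.1 → critical value z_{0.05} = 1.645.
Power = Φ(δ − 1.645) + Φ(−δ − 1.645) = Φ(0.375) + Φ(-3.665) = 0.6461 + 0.0001 = 0.6462.

Power ≈ 0.646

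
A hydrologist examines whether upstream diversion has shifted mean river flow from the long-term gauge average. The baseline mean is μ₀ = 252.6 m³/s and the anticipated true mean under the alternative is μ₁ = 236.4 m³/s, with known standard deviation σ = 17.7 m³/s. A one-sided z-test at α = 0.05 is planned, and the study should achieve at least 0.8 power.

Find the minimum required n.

n = 8

Standardized effect: d = |μ₁ − μ₀| / σ = |236.4 − 252.6| / 17.7 = 0.9153
Set Φ(δ − 1.645) = 0.8; then δ − 1.645 = Φ⁻¹(0.8) = 0.842, giving δ = 2.486.
δ = d·√n ⇒ n = (δ/d)² = (2.486 / 0.9153)² = 7.38.
Rounding up, n = 8.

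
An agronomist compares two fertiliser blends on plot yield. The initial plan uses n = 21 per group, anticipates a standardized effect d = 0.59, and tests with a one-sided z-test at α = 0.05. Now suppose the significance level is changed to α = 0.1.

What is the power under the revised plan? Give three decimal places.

Power ≈ 0.736

δ = d·√(n/2) = 0.59 × √(21/2) = 1.9118 (unchanged). New critical value: z_{0.1} = 1.282.
Revised power = P(Z > 1.282 − δ) = Φ(0.630) = 0.7357.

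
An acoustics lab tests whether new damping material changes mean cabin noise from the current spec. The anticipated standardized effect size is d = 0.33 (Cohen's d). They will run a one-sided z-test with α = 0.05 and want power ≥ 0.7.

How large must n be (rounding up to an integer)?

n = 44

Set Φ(δ − 1.645) = 0.7; then δ − 1.645 = Φ⁻¹(0.7) = 0.524, giving δ = 2.169.
δ = d·√n ⇒ n = (δ/d)² = (2.169 / 0.33)² = 43.21.
Rounding up, n = 44.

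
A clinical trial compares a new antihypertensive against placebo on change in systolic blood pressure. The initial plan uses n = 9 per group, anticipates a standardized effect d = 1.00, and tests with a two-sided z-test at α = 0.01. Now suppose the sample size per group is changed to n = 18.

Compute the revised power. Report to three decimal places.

Power ≈ 0.664

With n = 18 per group: δ = d·√(n/2) = 1.00 × √(18/2) = 3.0000. Critical value z_{0.005} = 2.576.
Revised power = Φ(δ − 2.576) + Φ(−δ − 2.576) = Φ(0.424) + Φ(-5.576) = 0.6643 + 0.0000 = 0.6643.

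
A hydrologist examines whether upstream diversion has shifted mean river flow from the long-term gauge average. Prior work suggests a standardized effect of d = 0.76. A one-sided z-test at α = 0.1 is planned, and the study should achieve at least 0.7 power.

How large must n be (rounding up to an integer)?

For power 0.7 need Φ(δ − z_{0.1}) = 0.7, so δ = z_{0.1} + z_{0.30} = 1.282 + 0.524 = 1.806.
δ = d·√n ⇒ n = (δ/d)² = (1.806 / 0.76)² = 5.65.
Round up to the next whole unit.

n = 6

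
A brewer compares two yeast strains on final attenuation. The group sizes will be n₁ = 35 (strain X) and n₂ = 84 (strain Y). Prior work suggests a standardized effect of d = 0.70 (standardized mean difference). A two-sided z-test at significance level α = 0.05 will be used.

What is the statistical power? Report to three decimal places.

Noncentrality parameter: δ = d / √(1/n₁ + 1/n₂) = 0.70 / √(1/35 + 1/84) = 3.4794
Critical value for a two-sided test at α = 0.05: z_{α/2} = 1.960.
Power = Φ(δ − 1.960) + Φ(−δ − 1.960) = Φ(1.519) + Φ(-5.439) = 0.9357 + 0.0000 = 0.9357.

Power ≈ 0.936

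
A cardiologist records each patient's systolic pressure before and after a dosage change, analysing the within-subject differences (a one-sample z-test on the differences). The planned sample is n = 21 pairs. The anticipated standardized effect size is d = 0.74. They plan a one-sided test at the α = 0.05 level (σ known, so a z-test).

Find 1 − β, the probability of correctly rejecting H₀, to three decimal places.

Power ≈ 0.960

Noncentrality parameter: δ = d·√n = 0.74 × √21 = 3.3911
One-sided α = 0.05 → critical value z_{0.05} = 1.645.
Power = Φ(δ − 1.645) = Φ(1.746) = 0.9596.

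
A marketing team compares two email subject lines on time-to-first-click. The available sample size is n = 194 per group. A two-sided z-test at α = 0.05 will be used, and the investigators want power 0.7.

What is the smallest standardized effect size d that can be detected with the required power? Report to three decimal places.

Required noncentrality: δ = z_{0.025} + z_{0.30} = 1.960 + 0.524 = 2.484.
(The second rejection-region term Φ(−δ − z_{α/2}) is negligible and dropped.)
δ = d·√(n/2) ⇒ d = δ/√(n/2) = 2.484/√(194/2) = 0.2522.

d ≈ 0.252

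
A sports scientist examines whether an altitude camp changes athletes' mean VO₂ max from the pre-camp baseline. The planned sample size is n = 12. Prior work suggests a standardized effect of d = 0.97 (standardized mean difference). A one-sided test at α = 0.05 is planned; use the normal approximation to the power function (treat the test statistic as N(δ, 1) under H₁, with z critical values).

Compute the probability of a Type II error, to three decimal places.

Noncentrality parameter: δ = d·√n = 0.97 × √12 = 3.3602
One-sided α = 0.05 → critical value z_{0.05} = 1.645.
Power = Φ(δ − 1.645) = Φ(1.715) = 0.9569.
Type II error: β = 1 − power = 1 − 0.9569 = 0.0431.

β ≈ 0.043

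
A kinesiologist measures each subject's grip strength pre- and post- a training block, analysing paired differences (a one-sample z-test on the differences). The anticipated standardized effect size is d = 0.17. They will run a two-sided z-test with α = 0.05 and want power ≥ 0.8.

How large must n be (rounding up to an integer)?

n = 272

For power 0.8 need Φ(δ − z_{0.025}) = 0.8, so δ = z_{0.025} + z_{0.20} = 1.960 + 0.842 = 2.802.
(Ignoring the negligible lower-tail rejection probability gives the usual closed-form inversion.)
δ = d·√n ⇒ n = (δ/d)² = (2.802 / 0.17)² = 271.59.
Round up to the next whole unit.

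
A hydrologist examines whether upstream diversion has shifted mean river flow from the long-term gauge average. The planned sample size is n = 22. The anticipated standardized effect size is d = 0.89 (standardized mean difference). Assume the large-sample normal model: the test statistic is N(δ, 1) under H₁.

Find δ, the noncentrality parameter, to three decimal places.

δ ≈ 4.174

The noncentrality parameter scales effect size by the design's sample-size factor: δ = d·√n = 0.89 × √22 = 4.1745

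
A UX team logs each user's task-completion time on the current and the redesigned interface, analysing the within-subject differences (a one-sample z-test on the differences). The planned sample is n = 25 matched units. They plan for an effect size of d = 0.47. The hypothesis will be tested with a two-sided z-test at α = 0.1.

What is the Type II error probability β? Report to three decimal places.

Noncentrality parameter: δ = d·√n = 0.47 × √25 = 2.3500
Critical value for a two-sided test at α = 0.1: z_{α/2} = 1.645.
Power = Φ(δ − 1.645) + Φ(−δ − 1.645) = Φ(0.705) + Φ(-3.995) = 0.7596 + 0.0000 = 0.7597.
Type II error: β = 1 − power = 1 − 0.7597 = 0.2403.

β ≈ 0.240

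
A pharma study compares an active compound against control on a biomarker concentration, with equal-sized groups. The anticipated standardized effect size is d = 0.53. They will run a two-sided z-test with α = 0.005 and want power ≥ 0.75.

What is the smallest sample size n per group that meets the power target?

For power 0.75 need Φ(δ − z_{0.0025}) = 0.75, so δ = z_{0.0025} + z_{0.25} = 2.807 + 0.674 = 3.482.
(Ignoring the negligible lower-tail rejection probability gives the usual closed-form inversion.)
δ = d·√(n/2) ⇒ n = 2(δ/d)² = 2 × (3.482 / 0.53)² = 86.30.
Rounding up, n = 87 per group.

n = 87 per group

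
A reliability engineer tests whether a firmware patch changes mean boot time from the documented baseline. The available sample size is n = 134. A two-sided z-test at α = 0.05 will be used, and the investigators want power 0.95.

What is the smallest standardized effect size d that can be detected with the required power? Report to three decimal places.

Required noncentrality: δ = z_{0.025} + z_{0.05} = 1.960 + 1.645 = 3.605.
(The second rejection-region term Φ(−δ − z_{α/2}) is negligible and dropped.)
δ = d·√n ⇒ d = δ/√n = 3.605/√134 = 0.3114.

d ≈ 0.311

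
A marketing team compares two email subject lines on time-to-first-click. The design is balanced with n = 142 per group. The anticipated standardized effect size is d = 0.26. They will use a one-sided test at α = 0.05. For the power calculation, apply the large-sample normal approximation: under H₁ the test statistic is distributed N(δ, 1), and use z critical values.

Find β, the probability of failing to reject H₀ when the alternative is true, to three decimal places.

β ≈ 0.293

Noncentrality parameter: δ = d·√(n/2) = 0.26 × √(142/2) = 2.1908
Critical value for a one-sided test at α = 0.05: z_α = 1.645.
Power = P(Z > 1.645 − δ) = Φ(0.546) = 0.7074.
Type II error: β = 1 − power = 1 − 0.7074 = 0.2926.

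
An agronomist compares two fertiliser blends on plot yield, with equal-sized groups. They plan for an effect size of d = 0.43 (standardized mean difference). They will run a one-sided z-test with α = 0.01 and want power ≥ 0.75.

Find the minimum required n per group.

For power 0.75 need Φ(δ − z_{0.01}) = 0.75, so δ = z_{0.01} + z_{0.25} = 2.326 + 0.674 = 3.001.
δ = d·√(n/2) ⇒ n = 2(δ/d)² = 2 × (3.001 / 0.43)² = 97.40.
Round up to the next whole unit.

n = 98 per group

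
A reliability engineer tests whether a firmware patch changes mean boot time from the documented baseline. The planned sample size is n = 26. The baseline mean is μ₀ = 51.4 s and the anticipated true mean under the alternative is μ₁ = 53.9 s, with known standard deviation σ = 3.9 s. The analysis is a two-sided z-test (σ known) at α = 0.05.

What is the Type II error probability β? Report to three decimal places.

Standardized effect: d = |μ₁ − μ₀| / σ = |53.9 − 51.4| / 3.9 = 0.6410
Noncentrality parameter: δ = d·√n = 0.6410 × √26 = 3.2686
Two-sided α = 0.05 → critical value z_{0.025} = 1.960.
Power = Φ(δ − 1.960) + Φ(−δ − 1.960) = Φ(1.309) + Φ(-5.229) = 0.9047 + 0.0000 = 0.9047.
Type II error: β = 1 − power = 1 − 0.9047 = 0.0953.

β ≈ 0.095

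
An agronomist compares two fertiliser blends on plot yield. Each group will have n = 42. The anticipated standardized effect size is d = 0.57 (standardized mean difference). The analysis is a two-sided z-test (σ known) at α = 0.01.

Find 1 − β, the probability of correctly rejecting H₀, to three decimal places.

Noncentrality parameter: δ = d·√(n/2) = 0.57 × √(42/2) = 2.6121
Critical value for a two-sided test at α = 0.01: z_{α/2} = 2.576.
Power = Φ(δ − 2.576) + Φ(−δ − 2.576) = Φ(0.036) + Φ(-5.188) = 0.5145 + 0.0000 = 0.5145.

Power ≈ 0.514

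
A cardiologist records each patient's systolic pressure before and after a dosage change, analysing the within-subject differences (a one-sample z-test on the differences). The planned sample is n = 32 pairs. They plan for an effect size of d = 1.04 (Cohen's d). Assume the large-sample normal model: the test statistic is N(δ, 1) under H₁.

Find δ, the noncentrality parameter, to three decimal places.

δ ≈ 5.883

The noncentrality parameter scales effect size by the design's sample-size factor: δ = d·√n = 1.04 × √32 = 5.8831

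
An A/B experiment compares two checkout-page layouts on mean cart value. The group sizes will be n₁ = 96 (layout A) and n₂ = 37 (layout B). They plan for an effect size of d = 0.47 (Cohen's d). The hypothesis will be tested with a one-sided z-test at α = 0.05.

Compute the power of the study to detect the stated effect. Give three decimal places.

Noncentrality parameter: δ = d / √(1/n₁ + 1/n₂) = 0.47 / √(1/96 + 1/37) = 2.4289
One-sided α = 0.05 → critical value z_{0.05} = 1.645.
Power = Φ(δ − 1.645) = Φ(0.784) = 0.7835.

Power ≈ 0.783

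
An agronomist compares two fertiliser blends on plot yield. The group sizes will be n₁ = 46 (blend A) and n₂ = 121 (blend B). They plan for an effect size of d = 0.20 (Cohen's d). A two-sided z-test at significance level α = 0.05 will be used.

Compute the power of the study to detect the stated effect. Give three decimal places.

Power ≈ 0.211

Noncentrality parameter: δ = d / √(1/n₁ + 1/n₂) = 0.20 / √(1/46 + 1/121) = 1.1546
Two-sided α = 0.05 → critical value z_{0.025} = 1.960.
Power = Φ(δ − 1.960) + Φ(−δ − 1.960) = Φ(-0.805) + Φ(-3.115) = 0.2103 + 0.0009 = 0.2112.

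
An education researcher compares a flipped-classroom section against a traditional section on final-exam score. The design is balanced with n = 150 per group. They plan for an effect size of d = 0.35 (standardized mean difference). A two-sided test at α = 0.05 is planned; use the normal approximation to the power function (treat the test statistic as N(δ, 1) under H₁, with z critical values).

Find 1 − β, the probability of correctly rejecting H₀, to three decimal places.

Power ≈ 0.858

Noncentrality parameter: δ = d·√(n/2) = 0.35 × √(150/2) = 3.0311
Critical value for a two-sided test at α = 0.05: z_{α/2} = 1.960.
Power = Φ(δ − 1.960) + Φ(−δ − 1.960) = Φ(1.071) + Φ(-4.991) = 0.8579 + 0.0000 = 0.8579.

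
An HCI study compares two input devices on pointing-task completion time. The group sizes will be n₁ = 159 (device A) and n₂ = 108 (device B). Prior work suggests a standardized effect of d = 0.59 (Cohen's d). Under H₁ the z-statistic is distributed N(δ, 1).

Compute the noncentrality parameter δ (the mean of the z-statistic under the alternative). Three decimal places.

δ ≈ 4.732

δ = d / √(1/n₁ + 1/n₂) = 0.59 / √(1/159 + 1/108) = 4.7316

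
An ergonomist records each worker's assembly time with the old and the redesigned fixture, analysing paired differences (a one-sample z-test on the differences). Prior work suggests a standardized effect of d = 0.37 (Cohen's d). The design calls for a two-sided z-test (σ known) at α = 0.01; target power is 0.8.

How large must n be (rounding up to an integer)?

For power 0.8 need Φ(δ − z_{0.005}) = 0.8, so δ = z_{0.005} + z_{0.20} = 2.576 + 0.842 = 3.417.
(For δ > 0 the lower-tail rejection region contributes negligibly to power, so the one-term inversion is standard.)
δ = d·√n ⇒ n = (δ/d)² = (3.417 / 0.37)² = 85.31.
Rounding up, n = 86.

n = 86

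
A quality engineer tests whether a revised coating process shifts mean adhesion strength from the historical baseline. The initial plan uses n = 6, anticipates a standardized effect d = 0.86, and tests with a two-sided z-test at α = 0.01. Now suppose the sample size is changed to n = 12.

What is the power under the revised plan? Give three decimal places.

With n = 12: δ = d·√n = 0.86 × √12 = 2.9791. Critical value z_{0.005} = 2.576.
Revised power = Φ(δ − 2.576) + Φ(−δ − 2.576) = Φ(0.403) + Φ(-5.555) = 0.6566 + 0.0000 = 0.6566.

Power ≈ 0.657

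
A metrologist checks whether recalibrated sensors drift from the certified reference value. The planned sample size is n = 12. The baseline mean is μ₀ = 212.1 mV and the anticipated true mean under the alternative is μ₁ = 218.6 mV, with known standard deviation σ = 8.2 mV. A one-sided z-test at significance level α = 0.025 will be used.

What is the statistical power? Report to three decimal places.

Power ≈ 0.784

Standardized effect: d = |μ₁ − μ₀| / σ = |218.6 − 212.1| / 8.2 = 0.7927
Noncentrality parameter: δ = d·√n = 0.7927 × √12 = 2.7459
Critical value for a one-sided test at α = 0.025: z_α = 1.960.
Power = P(Z > 1.960 − δ) = Φ(0.786) = 0.7841.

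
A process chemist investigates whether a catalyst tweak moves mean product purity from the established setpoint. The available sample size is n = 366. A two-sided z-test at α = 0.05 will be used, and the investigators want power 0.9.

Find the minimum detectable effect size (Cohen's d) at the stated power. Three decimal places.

d ≈ 0.169

Need Φ(δ − 1.960) = 0.9, so δ = 1.960 + 1.282 = 3.242.
(Lower-tail contribution to power is negligible for δ > 0.)
δ = d·√n ⇒ d = δ/√n = 3.242/√366 = 0.1694.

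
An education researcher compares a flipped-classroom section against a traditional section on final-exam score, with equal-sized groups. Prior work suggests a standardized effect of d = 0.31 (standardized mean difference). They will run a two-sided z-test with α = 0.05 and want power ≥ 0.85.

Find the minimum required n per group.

Set Φ(δ − 1.960) = 0.85; then δ − 1.960 = Φ⁻¹(0.85) = 1.036, giving δ = 2.996.
(The Φ(−δ − z_{α/2}) term is vanishingly small for δ > 0 and is dropped in the standard sample-size formula.)
δ = d·√(n/2) ⇒ n = 2(δ/d)² = 2 × (2.996 / 0.31)² = 186.86.
Round up to the next whole unit.

n = 187 per group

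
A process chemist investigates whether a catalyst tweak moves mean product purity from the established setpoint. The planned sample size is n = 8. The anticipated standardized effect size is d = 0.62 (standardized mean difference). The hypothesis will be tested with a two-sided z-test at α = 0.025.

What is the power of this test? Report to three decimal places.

Power ≈ 0.313

Noncentrality parameter: δ = d·√n = 0.62 × √8 = 1.7536
Two-sided α = 0.025 → critical value z_{0.0125} = 2.241.
Power = Φ(δ − 2.241) + Φ(−δ − 2.241) = Φ(-0.488) + Φ(-3.995) = 0.3129 + 0.0000 = 0.3129.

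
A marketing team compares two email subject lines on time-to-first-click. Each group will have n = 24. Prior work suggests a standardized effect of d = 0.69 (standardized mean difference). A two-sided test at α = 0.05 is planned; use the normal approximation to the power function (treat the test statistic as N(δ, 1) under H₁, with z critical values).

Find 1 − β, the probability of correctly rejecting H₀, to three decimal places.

Noncentrality parameter: δ = d·√(n/2) = 0.69 × √(24/2) = 2.3902
Two-sided α = 0.05 → critical value z_{0.025} = 1.960.
Power = Φ(δ − 1.960) + Φ(−δ − 1.960) = Φ(0.430) + Φ(-4.350) = 0.6665 + 0.0000 = 0.6665.

Power ≈ 0.667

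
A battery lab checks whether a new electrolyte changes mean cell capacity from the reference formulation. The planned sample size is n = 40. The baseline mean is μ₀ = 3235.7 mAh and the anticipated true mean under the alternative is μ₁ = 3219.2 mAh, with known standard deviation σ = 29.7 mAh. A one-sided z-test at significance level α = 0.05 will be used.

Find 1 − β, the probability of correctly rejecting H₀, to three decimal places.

Standardized effect: d = |μ₁ − μ₀| / σ = |3219.2 − 3235.7| / 29.7 = 0.5556
Noncentrality parameter: δ = d·√n = 0.5556 × √40 = 3.5136
Critical value for a one-sided test at α = 0.05: z_α = 1.645.
Power = Φ(δ − 1.645) = Φ(1.869) = 0.9692.

Power ≈ 0.969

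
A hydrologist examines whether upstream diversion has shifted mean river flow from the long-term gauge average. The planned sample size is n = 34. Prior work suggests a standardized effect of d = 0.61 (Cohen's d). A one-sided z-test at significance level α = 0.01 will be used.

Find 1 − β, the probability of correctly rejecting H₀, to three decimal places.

Power ≈ 0.891

Noncentrality parameter: δ = d·√n = 0.61 × √34 = 3.5569
Critical value for a one-sided test at α = 0.01: z_α = 2.326.
Power = P(Z > 2.326 − δ) = Φ(1.231) = 0.8908.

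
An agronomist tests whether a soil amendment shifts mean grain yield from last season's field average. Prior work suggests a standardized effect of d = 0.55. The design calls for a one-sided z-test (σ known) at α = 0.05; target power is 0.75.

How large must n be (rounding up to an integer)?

n = 18

For power 0.75 need Φ(δ − z_{0.05}) = 0.75, so δ = z_{0.05} + z_{0.25} = 1.645 + 0.674 = 2.319.
δ = d·√n ⇒ n = (δ/d)² = (2.319 / 0.55)² = 17.78.
Rounding up, n = 18.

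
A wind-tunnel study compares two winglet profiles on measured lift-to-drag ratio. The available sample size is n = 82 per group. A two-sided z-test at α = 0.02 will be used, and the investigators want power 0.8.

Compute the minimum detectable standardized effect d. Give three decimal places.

d ≈ 0.495

Required noncentrality: δ = z_{0.01} + z_{0.20} = 2.326 + 0.842 = 3.168.
(The second rejection-region term Φ(−δ − z_{α/2}) is negligible and dropped.)
δ = d·√(n/2) ⇒ d = δ/√(n/2) = 3.168/√(82/2) = 0.4948.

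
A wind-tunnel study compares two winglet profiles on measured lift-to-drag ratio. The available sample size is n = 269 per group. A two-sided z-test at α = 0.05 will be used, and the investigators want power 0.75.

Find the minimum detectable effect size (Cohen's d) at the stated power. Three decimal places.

Required noncentrality: δ = z_{0.025} + z_{0.25} = 1.960 + 0.674 = 2.634.
(The second rejection-region term Φ(−δ − z_{α/2}) is negligible and dropped.)
δ = d·√(n/2) ⇒ d = δ/√(n/2) = 2.634/√(269/2) = 0.2272.

d ≈ 0.227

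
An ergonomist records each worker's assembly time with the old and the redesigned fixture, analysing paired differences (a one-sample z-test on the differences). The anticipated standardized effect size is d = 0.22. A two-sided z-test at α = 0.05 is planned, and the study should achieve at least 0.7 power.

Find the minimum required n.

For power 0.7 need Φ(δ − z_{0.025}) = 0.7, so δ = z_{0.025} + z_{0.30} = 1.960 + 0.524 = 2.484.
(Ignoring the negligible lower-tail rejection probability gives the usual closed-form inversion.)
δ = d·√n ⇒ n = (δ/d)² = (2.484 / 0.22)² = 127.52.
Round up to the next whole unit.

n = 128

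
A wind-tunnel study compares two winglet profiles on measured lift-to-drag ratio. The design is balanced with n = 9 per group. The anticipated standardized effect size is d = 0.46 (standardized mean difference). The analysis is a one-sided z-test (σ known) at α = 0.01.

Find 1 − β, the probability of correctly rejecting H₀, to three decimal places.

Power ≈ 0.088

Noncentrality parameter: δ = d·√(n/2) = 0.46 × √(9/2) = 0.9758
Critical value for a one-sided test at α = 0.01: z_α = 2.326.
Power = P(Z > 2.326 − δ) = Φ(-1.351) = 0.0884.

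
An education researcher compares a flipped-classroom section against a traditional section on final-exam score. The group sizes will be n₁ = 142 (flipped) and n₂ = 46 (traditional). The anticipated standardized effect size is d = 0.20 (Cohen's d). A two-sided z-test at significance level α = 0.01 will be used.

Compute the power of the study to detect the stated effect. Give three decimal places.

Power ≈ 0.081

Noncentrality parameter: δ = d / √(1/n₁ + 1/n₂) = 0.20 / √(1/142 + 1/46) = 1.1789
Critical value for a two-sided test at α = 0.01: z_{α/2} = 2.576.
Power = Φ(δ − 2.576) + Φ(−δ − 2.576) = Φ(-1.397) + Φ(-3.755) = 0.0812 + 0.0001 = 0.0813.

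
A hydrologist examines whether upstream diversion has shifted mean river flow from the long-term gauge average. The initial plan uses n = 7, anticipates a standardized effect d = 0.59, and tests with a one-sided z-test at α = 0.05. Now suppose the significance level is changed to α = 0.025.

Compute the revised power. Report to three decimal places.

δ = d·√n = 0.59 × √7 = 1.5610 (unchanged). New critical value: z_{0.025} = 1.960.
Revised power = P(Z > 1.960 − δ) = Φ(-0.399) = 0.3450.

Power ≈ 0.345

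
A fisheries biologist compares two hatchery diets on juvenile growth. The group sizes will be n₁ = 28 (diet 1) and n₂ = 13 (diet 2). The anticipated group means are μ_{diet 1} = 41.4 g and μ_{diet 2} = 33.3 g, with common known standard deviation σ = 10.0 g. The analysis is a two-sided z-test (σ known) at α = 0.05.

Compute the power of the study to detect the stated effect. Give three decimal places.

Power ≈ 0.675

Standardized effect: d = |μ_{diet 1} − μ_{diet 2}| / σ = |41.4 − 33.3| / 10.0 = 0.8100
Noncentrality parameter: δ = d / √(1/n₁ + 1/n₂) = 0.8100 / √(1/28 + 1/13) = 2.4135
Two-sided α = 0.05 → critical value z_{0.025} = 1.960.
Power = Φ(δ − 1.960) + Φ(−δ − 1.960) = Φ(0.454) + Φ(-4.373) = 0.6749 + 0.0000 = 0.6749.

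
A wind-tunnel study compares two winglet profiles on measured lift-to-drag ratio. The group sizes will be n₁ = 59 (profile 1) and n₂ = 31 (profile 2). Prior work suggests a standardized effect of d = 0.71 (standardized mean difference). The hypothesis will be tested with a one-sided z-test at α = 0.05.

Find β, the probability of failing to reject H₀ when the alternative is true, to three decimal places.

β ≈ 0.060

Noncentrality parameter: δ = d / √(1/n₁ + 1/n₂) = 0.71 / √(1/59 + 1/31) = 3.2007
Critical value for a one-sided test at α = 0.05: z_α = 1.645.
Power = Φ(δ − 1.645) = Φ(1.556) = 0.9401.
Type II error: β = 1 − power = 1 − 0.9401 = 0.0599.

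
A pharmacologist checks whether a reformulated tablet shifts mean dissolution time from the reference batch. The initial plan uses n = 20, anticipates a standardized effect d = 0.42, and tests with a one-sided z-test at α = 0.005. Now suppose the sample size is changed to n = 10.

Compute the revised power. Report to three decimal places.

With n = 10: δ = d·√n = 0.42 × √10 = 1.3282. Critical value z_{0.005} = 2.576.
Revised power = P(Z > 2.576 − δ) = Φ(-1.248) = 0.1061.

Power ≈ 0.106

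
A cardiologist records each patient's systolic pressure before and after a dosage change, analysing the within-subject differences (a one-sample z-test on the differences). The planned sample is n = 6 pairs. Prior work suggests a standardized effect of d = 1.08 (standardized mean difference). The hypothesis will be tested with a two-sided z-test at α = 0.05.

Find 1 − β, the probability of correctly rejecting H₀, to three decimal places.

Noncentrality parameter: δ = d·√n = 1.08 × √6 = 2.6454
Critical value for a two-sided test at α = 0.05: z_{α/2} = 1.960.
Power = Φ(δ − 1.960) + Φ(−δ − 1.960) = Φ(0.685) + Φ(-4.605) = 0.7535 + 0.0000 = 0.7535.

Power ≈ 0.753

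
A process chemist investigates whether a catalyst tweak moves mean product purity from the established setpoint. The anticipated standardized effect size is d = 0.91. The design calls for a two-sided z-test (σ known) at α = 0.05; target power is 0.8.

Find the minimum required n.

n = 10

For power 0.8 need Φ(δ − z_{0.025}) = 0.8, so δ = z_{0.025} + z_{0.20} = 1.960 + 0.842 = 2.802.
(Ignoring the negligible lower-tail rejection probability gives the usual closed-form inversion.)
δ = d·√n ⇒ n = (δ/d)² = (2.802 / 0.91)² = 9.48.
Round up to the next whole unit.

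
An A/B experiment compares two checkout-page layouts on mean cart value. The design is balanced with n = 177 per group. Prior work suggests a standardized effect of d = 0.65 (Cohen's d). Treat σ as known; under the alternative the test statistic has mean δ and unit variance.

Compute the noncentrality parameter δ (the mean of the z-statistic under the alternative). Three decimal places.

δ ≈ 6.115

The noncentrality parameter scales effect size by the design's sample-size factor: δ = d·√(n/2) = 0.65 × √(177/2) = 6.1148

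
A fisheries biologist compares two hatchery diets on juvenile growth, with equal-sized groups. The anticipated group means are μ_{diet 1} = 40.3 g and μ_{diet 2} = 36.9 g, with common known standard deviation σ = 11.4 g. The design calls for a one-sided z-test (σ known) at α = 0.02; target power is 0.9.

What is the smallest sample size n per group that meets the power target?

n = 251 per group

Standardized effect: d = |μ_{diet 1} − μ_{diet 2}| / σ = |40.3 − 36.9| / 11.4 = 0.2982
For power 0.9 need Φ(δ − z_{0.02}) = 0.9, so δ = z_{0.02} + z_{0.10} = 2.054 + 1.282 = 3.335.
δ = d·√(n/2) ⇒ n = 2(δ/d)² = 2 × (3.335 / 0.2982)² = 250.12.
Round up to the next whole unit.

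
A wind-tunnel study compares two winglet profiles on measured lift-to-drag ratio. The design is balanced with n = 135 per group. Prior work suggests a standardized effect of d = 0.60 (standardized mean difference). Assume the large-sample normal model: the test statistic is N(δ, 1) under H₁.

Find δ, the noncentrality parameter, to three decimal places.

δ = d·√(n/2) = 0.60 × √(135/2) = 4.9295

δ ≈ 4.930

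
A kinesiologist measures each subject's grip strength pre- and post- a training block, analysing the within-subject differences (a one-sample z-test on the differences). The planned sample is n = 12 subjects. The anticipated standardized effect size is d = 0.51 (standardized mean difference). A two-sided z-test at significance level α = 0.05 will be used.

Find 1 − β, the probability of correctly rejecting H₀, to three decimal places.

Noncentrality parameter: δ = d·√n = 0.51 × √12 = 1.7667
Critical value for a two-sided test at α = 0.05: z_{α/2} = 1.960.
Power = Φ(δ − 1.960) + Φ(−δ − 1.960) = Φ(-0.193) + Φ(-3.727) = 0.4234 + 0.0001 = 0.4235.

Power ≈ 0.423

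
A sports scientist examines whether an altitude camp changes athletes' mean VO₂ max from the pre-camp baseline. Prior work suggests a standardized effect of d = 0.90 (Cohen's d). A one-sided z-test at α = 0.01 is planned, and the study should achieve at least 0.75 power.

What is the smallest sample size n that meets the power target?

For power 0.75 need Φ(δ − z_{0.01}) = 0.75, so δ = z_{0.01} + z_{0.25} = 2.326 + 0.674 = 3.001.
δ = d·√n ⇒ n = (δ/d)² = (3.001 / 0.90)² = 11.12.
Rounding up, n = 12.

n = 12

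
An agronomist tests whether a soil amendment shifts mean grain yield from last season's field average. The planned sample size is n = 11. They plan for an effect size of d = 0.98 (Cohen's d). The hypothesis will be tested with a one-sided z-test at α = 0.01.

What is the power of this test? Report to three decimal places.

Noncentrality parameter: δ = d·√n = 0.98 × √11 = 3.2503
One-sided α = 0.01 → critical value z_{0.01} = 2.326.
Power = Φ(δ − 2.326) = Φ(0.924) = 0.8222.

Power ≈ 0.822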